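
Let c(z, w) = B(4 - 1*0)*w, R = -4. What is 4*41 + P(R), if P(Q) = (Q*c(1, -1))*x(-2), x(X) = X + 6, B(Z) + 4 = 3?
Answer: 148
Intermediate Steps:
B(Z) = -1 (B(Z) = -4 + 3 = -1)
x(X) = 6 + X
c(z, w) = -w
P(Q) = 4*Q (P(Q) = (Q*(-1*(-1)))*(6 - 2) = (Q*1)*4 = Q*4 = 4*Q)
4*41 + P(R) = 4*41 + 4*(-4) = 164 - 16 = 148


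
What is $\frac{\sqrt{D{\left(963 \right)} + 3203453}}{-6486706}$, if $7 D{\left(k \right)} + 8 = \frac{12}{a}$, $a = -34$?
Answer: $- \frac{13 \sqrt{268426515}}{771918014} \approx -0.00027592$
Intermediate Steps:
$D{\left(k \right)} = - \frac{142}{119}$ ($D{\left(k \right)} = - \frac{8}{7} + \frac{12 \frac{1}{-34}}{7} = - \frac{8}{7} + \frac{12 \left(- \frac{1}{34}\right)}{7} = - \frac{8}{7} + \frac{1}{7} \left(- \frac{6}{17}\right) = - \frac{8}{7} - \frac{6}{119} = - \frac{142}{119}$)
$\frac{\sqrt{D{\left(963 \right)} + 3203453}}{-6486706} = \frac{\sqrt{- \frac{142}{119} + 3203453}}{-6486706} = \sqrt{\frac{381210765}{119}} \left(- \frac{1}{6486706}\right) = \frac{13 \sqrt{268426515}}{119} \left(- \frac{1}{6486706}\right) = - \frac{13 \sqrt{268426515}}{771918014}$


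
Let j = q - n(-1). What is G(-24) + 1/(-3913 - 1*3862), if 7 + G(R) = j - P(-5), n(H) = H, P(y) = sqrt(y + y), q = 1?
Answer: -38876/7775 - I*sqrt(10) ≈ -5.0001 - 3.1623*I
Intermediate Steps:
P(y) = sqrt(2)*sqrt(y) (P(y) = sqrt(2*y) = sqrt(2)*sqrt(y))
j = 2 (j = 1 - 1*(-1) = 1 + 1 = 2)
G(R) = -5 - I*sqrt(10) (G(R) = -7 + (2 - sqrt(2)*sqrt(-5)) = -7 + (2 - sqrt(2)*I*sqrt(5)) = -7 + (2 - I*sqrt(10)) = -5 - I*sqrt(10))
G(-24) + 1/(-3913 - 1*3862) = (-5 - I*sqrt(10)) + 1/(-3913 - 1*3862) = (-5 - I*sqrt(10)) + 1/(-3913 - 3862) = (-5 - I*sqrt(10)) + 1/(-7775) = (-5 - I*sqrt(10)) - 1/7775 = -38876/7775 - I*sqrt(10)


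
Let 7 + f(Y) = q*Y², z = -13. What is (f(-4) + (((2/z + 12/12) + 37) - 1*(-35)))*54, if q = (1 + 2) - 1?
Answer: 68688/13 ≈ 5283.7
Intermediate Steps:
q = 2 (q = 3 - 1 = 2)
f(Y) = -7 + 2*Y²
(f(-4) + (((2/z + 12/12) + 37) - 1*(-35)))*54 = ((-7 + 2*(-4)²) + (((2/(-13) + 12/12) + 37) - 1*(-35)))*54 = ((-7 + 2*16) + (((2*(-1/13) + 12*(1/12)) + 37) + 35))*54 = ((-7 + 32) + (((-2/13 + 1) + 37) + 35))*54 = (25 + ((11/13 + 37) + 35))*54 = (25 + (492/13 + 35))*54 = (25 + 947/13)*54 = (1272/13)*54 = 68688/13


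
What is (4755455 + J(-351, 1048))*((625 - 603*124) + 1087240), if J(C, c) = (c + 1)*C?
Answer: 4444698342808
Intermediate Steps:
J(C, c) = C*(1 + c) (J(C, c) = (1 + c)*C = C*(1 + c))
(4755455 + J(-351, 1048))*((625 - 603*124) + 1087240) = (4755455 - 351*(1 + 1048))*((625 - 603*124) + 1087240) = (4755455 - 351*1049)*((625 - 74772) + 1087240) = (4755455 - 368199)*(-74147 + 1087240) = 4387256*1013093 = 4444698342808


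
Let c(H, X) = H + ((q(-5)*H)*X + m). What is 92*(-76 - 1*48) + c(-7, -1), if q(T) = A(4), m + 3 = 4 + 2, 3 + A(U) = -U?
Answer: -11461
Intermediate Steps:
A(U) = -3 - U
m = 3 (m = -3 + (4 + 2) = -3 + 6 = 3)
q(T) = -7 (q(T) = -3 - 1*4 = -3 - 4 = -7)
c(H, X) = 3 + H - 7*H*X (c(H, X) = H + ((-7*H)*X + 3) = H + (-7*H*X + 3) = H + (3 - 7*H*X) = 3 + H - 7*H*X)
92*(-76 - 1*48) + c(-7, -1) = 92*(-76 - 1*48) + (3 - 7 - 7*(-7)*(-1)) = 92*(-76 - 48) + (3 - 7 - 49) = 92*(-124) - 53 = -11408 - 53 = -11461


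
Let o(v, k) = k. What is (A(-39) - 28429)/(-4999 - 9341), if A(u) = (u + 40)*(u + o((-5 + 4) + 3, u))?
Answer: 28507/14340 ≈ 1.9879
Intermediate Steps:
A(u) = 2*u*(40 + u) (A(u) = (u + 40)*(u + u) = (40 + u)*(2*u) = 2*u*(40 + u))
(A(-39) - 28429)/(-4999 - 9341) = (2*(-39)*(40 - 39) - 28429)/(-4999 - 9341) = (2*(-39)*1 - 28429)/(-14340) = (-78 - 28429)*(-1/14340) = -28507*(-1/14340) = 28507/14340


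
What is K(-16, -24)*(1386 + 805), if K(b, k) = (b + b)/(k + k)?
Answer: 4382/3 ≈ 1460.7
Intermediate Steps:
K(b, k) = b/k (K(b, k) = (2*b)/((2*k)) = (2*b)*(1/(2*k)) = b/k)
K(-16, -24)*(1386 + 805) = (-16/(-24))*(1386 + 805) = -16*(-1/24)*2191 = (⅔)*2191 = 4382/3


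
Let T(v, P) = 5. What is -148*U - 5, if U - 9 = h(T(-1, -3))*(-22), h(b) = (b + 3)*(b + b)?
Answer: 259143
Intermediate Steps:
h(b) = 2*b*(3 + b) (h(b) = (3 + b)*(2*b) = 2*b*(3 + b))
U = -1751 (U = 9 + (2*5*(3 + 5))*(-22) = 9 + (2*5*8)*(-22) = 9 + 80*(-22) = 9 - 1760 = -1751)
-148*U - 5 = -148*(-1751) - 5 = 259148 - 5 = 259143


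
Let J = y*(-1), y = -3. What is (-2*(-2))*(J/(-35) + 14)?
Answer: 1948/35 ≈ 55.657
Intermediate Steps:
J = 3 (J = -3*(-1) = 3)
(-2*(-2))*(J/(-35) + 14) = (-2*(-2))*(3/(-35) + 14) = 4*(3*(-1/35) + 14) = 4*(-3/35 + 14) = 4*(487/35) = 1948/35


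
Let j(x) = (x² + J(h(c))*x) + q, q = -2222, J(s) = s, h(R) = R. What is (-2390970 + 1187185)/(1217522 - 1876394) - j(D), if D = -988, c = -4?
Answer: -644292594343/658872 ≈ -9.7787e+5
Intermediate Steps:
j(x) = -2222 + x² - 4*x (j(x) = (x² - 4*x) - 2222 = -2222 + x² - 4*x)
(-2390970 + 1187185)/(1217522 - 1876394) - j(D) = (-2390970 + 1187185)/(1217522 - 1876394) - (-2222 + (-988)² - 4*(-988)) = -1203785/(-658872) - (-2222 + 976144 + 3952) = -1203785*(-1/658872) - 1*977874 = 1203785/658872 - 977874 = -644292594343/658872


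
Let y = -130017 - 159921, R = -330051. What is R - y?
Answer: -40113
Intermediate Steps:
y = -289938
R - y = -330051 - 1*(-289938) = -330051 + 289938 = -40113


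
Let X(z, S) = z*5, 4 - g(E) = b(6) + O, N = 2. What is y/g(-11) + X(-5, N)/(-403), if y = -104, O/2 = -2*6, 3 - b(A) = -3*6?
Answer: -41737/2821 ≈ -14.795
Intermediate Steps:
b(A) = 21 (b(A) = 3 - (-3)*6 = 3 - 1*(-18) = 3 + 18 = 21)
O = -24 (O = 2*(-2*6) = 2*(-12) = -24)
g(E) = 7 (g(E) = 4 - (21 - 24) = 4 - 1*(-3) = 4 + 3 = 7)
X(z, S) = 5*z
y/g(-11) + X(-5, N)/(-403) = -104/7 + (5*(-5))/(-403) = -104*⅐ - 25*(-1/403) = -104/7 + 25/403 = -41737/2821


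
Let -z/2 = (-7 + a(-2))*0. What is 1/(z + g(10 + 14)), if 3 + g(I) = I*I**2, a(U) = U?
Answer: 1/13821 ≈ 7.2354e-5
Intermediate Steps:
z = 0 (z = -2*(-7 - 2)*0 = -(-18)*0 = -2*0 = 0)
g(I) = -3 + I**3 (g(I) = -3 + I*I**2 = -3 + I**3)
1/(z + g(10 + 14)) = 1/(0 + (-3 + (10 + 14)**3)) = 1/(0 + (-3 + 24**3)) = 1/(0 + (-3 + 13824)) = 1/(0 + 13821) = 1/13821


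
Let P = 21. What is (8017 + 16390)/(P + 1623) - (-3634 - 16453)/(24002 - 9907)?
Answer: 377039693/23172180 ≈ 16.271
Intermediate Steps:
(8017 + 16390)/(P + 1623) - (-3634 - 16453)/(24002 - 9907) = (8017 + 16390)/(21 + 1623) - (-3634 - 16453)/(24002 - 9907) = 24407/1644 - (-20087)/14095 = 24407*(1/1644) - (-20087)/14095 = 24407/1644 - 1*(-20087/14095) = 24407/1644 + 20087/14095 = 377039693/23172180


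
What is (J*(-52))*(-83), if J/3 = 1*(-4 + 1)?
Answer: -38844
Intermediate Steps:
J = -9 (J = 3*(1*(-4 + 1)) = 3*(1*(-3)) = 3*(-3) = -9)
(J*(-52))*(-83) = -9*(-52)*(-83) = 468*(-83) = -38844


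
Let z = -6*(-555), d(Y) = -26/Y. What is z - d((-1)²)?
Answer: 3356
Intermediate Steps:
z = 3330
z - d((-1)²) = 3330 - (-26)/((-1)²) = 3330 - (-26)/1 = 3330 - (-26) = 3330 - 1*(-26) = 3330 + 26 = 3356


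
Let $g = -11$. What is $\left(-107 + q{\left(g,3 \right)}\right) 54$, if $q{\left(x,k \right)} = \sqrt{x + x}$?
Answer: $-5778 + 54 i \sqrt{22} \approx -5778.0 + 253.28 i$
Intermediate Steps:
$q{\left(x,k \right)} = \sqrt{2} \sqrt{x}$ ($q{\left(x,k \right)} = \sqrt{2 x} = \sqrt{2} \sqrt{x}$)
$\left(-107 + q{\left(g,3 \right)}\right) 54 = \left(-107 + \sqrt{2} \sqrt{-11}\right) 54 = \left(-107 + \sqrt{2} i \sqrt{11}\right) 54 = \left(-107 + i \sqrt{22}\right) 54 = -5778 + 54 i \sqrt{22}$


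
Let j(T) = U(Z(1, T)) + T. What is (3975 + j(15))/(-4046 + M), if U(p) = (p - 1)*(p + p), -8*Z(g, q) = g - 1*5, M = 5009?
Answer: 7979/1926 ≈ 4.1428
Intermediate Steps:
Z(g, q) = 5/8 - g/8 (Z(g, q) = -(g - 1*5)/8 = -(g - 5)/8 = -(-5 + g)/8 = 5/8 - g/8)
U(p) = 2*p*(-1 + p) (U(p) = (-1 + p)*(2*p) = 2*p*(-1 + p))
j(T) = -½ + T (j(T) = 2*(5/8 - ⅛*1)*(-1 + (5/8 - ⅛*1)) + T = 2*(5/8 - ⅛)*(-1 + (5/8 - ⅛)) + T = 2*(½)*(-1 + ½) + T = 2*(½)*(-½) + T = -½ + T)
(3975 + j(15))/(-4046 + M) = (3975 + (-½ + 15))/(-4046 + 5009) = (3975 + 29/2)/963 = (7979/2)*(1/963) = 7979/1926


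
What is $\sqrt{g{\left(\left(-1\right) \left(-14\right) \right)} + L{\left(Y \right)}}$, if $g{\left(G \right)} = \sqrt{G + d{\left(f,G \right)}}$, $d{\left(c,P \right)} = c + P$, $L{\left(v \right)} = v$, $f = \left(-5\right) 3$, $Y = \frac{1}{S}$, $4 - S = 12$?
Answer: $\frac{\sqrt{-2 + 16 \sqrt{13}}}{4} \approx 1.8656$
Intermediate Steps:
$S = -8$ ($S = 4 - 12 = -8$)
$Y = - \frac{1}{8}$ ($Y = \frac{1}{-8} = - \frac{1}{8} \approx -0.125$)
$f = -15$
$d{\left(c,P \right)} = P + c$
$g{\left(G \right)} = \sqrt{-15 + 2 G}$ ($g{\left(G \right)} = \sqrt{G + \left(G - 15\right)} = \sqrt{G + \left(-15 + G\right)} = \sqrt{-15 + 2 G}$)
$\sqrt{g{\left(\left(-1\right) \left(-14\right) \right)} + L{\left(Y \right)}} = \sqrt{\sqrt{-15 + 2 \left(\left(-1\right) \left(-14\right)\right)} - \frac{1}{8}} = \sqrt{\sqrt{-15 + 2 \cdot 14} - \frac{1}{8}} = \sqrt{\sqrt{-15 + 28} - \frac{1}{8}} = \sqrt{\sqrt{13} - \frac{1}{8}} = \sqrt{- \frac{1}{8} + \sqrt{13}}$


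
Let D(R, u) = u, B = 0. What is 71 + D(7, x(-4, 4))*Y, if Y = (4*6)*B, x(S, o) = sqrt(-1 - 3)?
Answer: 71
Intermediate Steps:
x(S, o) = 2*I (x(S, o) = sqrt(-4) = 2*I)
Y = 0 (Y = (4*6)*0 = 24*0 = 0)
71 + D(7, x(-4, 4))*Y = 71 + (2*I)*0 = 71 + 0 = 71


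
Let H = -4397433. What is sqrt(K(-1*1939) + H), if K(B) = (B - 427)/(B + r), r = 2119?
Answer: I*sqrt(3957701530)/30 ≈ 2097.0*I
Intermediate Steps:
K(B) = (-427 + B)/(2119 + B) (K(B) = (B - 427)/(B + 2119) = (-427 + B)/(2119 + B))
sqrt(K(-1*1939) + H) = sqrt((-427 - 1*1939)/(2119 - 1*1939) - 4397433) = sqrt((-427 - 1939)/(2119 - 1939) - 4397433) = sqrt(-2366/180 - 4397433) = sqrt((1/180)*(-2366) - 4397433) = sqrt(-1183/90 - 4397433) = sqrt(-395770153/90) = I*sqrt(3957701530)/30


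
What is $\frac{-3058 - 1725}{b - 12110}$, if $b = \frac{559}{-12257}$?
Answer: $\frac{58625231}{148432829} \approx 0.39496$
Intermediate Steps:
$b = - \frac{559}{12257}$ ($b = 559 \left(- \frac{1}{12257}\right) = - \frac{559}{12257} \approx -0.045607$)
$\frac{-3058 - 1725}{b - 12110} = \frac{-3058 - 1725}{- \frac{559}{12257} - 12110} = - \frac{4783}{- \frac{148432829}{12257}} = \left(-4783\right) \left(- \frac{12257}{148432829}\right) = \frac{58625231}{148432829}$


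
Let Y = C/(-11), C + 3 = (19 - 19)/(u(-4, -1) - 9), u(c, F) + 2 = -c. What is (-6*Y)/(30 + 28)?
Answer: -9/319 ≈ -0.028213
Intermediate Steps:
u(c, F) = -2 - c
C = -3 (C = -3 + (19 - 19)/((-2 - 1*(-4)) - 9) = -3 + 0/((-2 + 4) - 9) = -3 + 0/(2 - 9) = -3 + 0/(-7) = -3 + 0*(-⅐) = -3 + 0 = -3)
Y = 3/11 (Y = -3/(-11) = -3*(-1/11) = 3/11 ≈ 0.27273)
(-6*Y)/(30 + 28) = (-6*3/11)/(30 + 28) = -18/11/58 = -18/11*1/58 = -9/319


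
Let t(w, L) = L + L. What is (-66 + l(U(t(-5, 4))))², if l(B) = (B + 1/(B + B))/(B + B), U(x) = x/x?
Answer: 68121/16 ≈ 4257.6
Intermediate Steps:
t(w, L) = 2*L
U(x) = 1
l(B) = (B + 1/(2*B))/(2*B) (l(B) = (B + 1/(2*B))/((2*B)) = (B + 1/(2*B))*(1/(2*B)) = (B + 1/(2*B))/(2*B))
(-66 + l(U(t(-5, 4))))² = (-66 + (½ + (¼)/1²))² = (-66 + (½ + (¼)*1))² = (-66 + (½ + ¼))² = (-66 + ¾)² = (-261/4)² = 68121/16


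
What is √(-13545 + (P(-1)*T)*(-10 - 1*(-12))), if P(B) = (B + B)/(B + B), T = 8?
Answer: I*√13529 ≈ 116.31*I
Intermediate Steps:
P(B) = 1 (P(B) = (2*B)/((2*B)) = (2*B)*(1/(2*B)) = 1)
√(-13545 + (P(-1)*T)*(-10 - 1*(-12))) = √(-13545 + (1*8)*(-10 - 1*(-12))) = √(-13545 + 8*(-10 + 12)) = √(-13545 + 8*2) = √(-13545 + 16) = √(-13529) = I*√13529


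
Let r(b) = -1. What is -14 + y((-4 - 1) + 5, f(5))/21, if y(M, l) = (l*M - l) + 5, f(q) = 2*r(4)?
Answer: -41/3 ≈ -13.667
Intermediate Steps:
f(q) = -2 (f(q) = 2*(-1) = -2)
y(M, l) = 5 - l + M*l (y(M, l) = (M*l - l) + 5 = (-l + M*l) + 5 = 5 - l + M*l)
-14 + y((-4 - 1) + 5, f(5))/21 = -14 + (5 - 1*(-2) + ((-4 - 1) + 5)*(-2))/21 = -14 + (5 + 2 + (-5 + 5)*(-2))/21 = -14 + (5 + 2 + 0*(-2))/21 = -14 + (5 + 2 + 0)/21 = -14 + (1/21)*7 = -14 + ⅓ = -41/3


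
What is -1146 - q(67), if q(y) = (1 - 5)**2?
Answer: -1162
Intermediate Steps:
q(y) = 16 (q(y) = (-4)**2 = 16)
-1146 - q(67) = -1146 - 1*16 = -1146 - 16 = -1162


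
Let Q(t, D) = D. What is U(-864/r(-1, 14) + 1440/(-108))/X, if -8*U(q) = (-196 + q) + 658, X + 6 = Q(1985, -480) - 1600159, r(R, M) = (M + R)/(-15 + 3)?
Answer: 24301/249700620 ≈ 9.7321e-5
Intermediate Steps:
r(R, M) = -M/12 - R/12 (r(R, M) = (M + R)/(-12) = (M + R)*(-1/12) = -M/12 - R/12)
X = -1600645 (X = -6 + (-480 - 1600159) = -6 - 1600639 = -1600645)
U(q) = -231/4 - q/8 (U(q) = -((-196 + q) + 658)/8 = -(462 + q)/8 = -231/4 - q/8)
U(-864/r(-1, 14) + 1440/(-108))/X = (-231/4 - (-864/(-1/12*14 - 1/12*(-1)) + 1440/(-108))/8)/(-1600645) = (-231/4 - (-864/(-7/6 + 1/12) + 1440*(-1/108))/8)*(-1/1600645) = (-231/4 - (-864/(-13/12) - 40/3)/8)*(-1/1600645) = (-231/4 - (-864*(-12/13) - 40/3)/8)*(-1/1600645) = (-231/4 - (10368/13 - 40/3)/8)*(-1/1600645) = (-231/4 - ⅛*30584/39)*(-1/1600645) = (-231/4 - 3823/39)*(-1/1600645) = -24301/156*(-1/1600645) = 24301/249700620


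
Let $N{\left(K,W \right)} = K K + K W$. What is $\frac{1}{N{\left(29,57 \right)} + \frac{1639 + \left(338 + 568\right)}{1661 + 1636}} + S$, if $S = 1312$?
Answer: $\frac{10791548353}{8225263} \approx 1312.0$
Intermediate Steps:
$N{\left(K,W \right)} = K^{2} + K W$
$\frac{1}{N{\left(29,57 \right)} + \frac{1639 + \left(338 + 568\right)}{1661 + 1636}} + S = \frac{1}{29 \left(29 + 57\right) + \frac{1639 + \left(338 + 568\right)}{1661 + 1636}} + 1312 = \frac{1}{29 \cdot 86 + \frac{1639 + 906}{3297}} + 1312 = \frac{1}{2494 + 2545 \cdot \frac{1}{3297}} + 1312 = \frac{1}{2494 + \frac{2545}{3297}} + 1312 = \frac{1}{\frac{8225263}{3297}} + 1312 = \frac{3297}{8225263} + 1312 = \frac{10791548353}{8225263}$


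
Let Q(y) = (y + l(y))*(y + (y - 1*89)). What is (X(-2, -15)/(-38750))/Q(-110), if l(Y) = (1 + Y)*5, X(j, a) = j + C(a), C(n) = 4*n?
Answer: 1/126496875 ≈ 7.9053e-9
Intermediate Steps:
X(j, a) = j + 4*a
l(Y) = 5 + 5*Y
Q(y) = (-89 + 2*y)*(5 + 6*y) (Q(y) = (y + (5 + 5*y))*(y + (y - 1*89)) = (5 + 6*y)*(y + (y - 89)) = (5 + 6*y)*(y + (-89 + y)) = (5 + 6*y)*(-89 + 2*y) = (-89 + 2*y)*(5 + 6*y))
(X(-2, -15)/(-38750))/Q(-110) = ((-2 + 4*(-15))/(-38750))/(-445 - 524*(-110) + 12*(-110)²) = ((-2 - 60)*(-1/38750))/(-445 + 57640 + 12*12100) = (-62*(-1/38750))/(-445 + 57640 + 145200) = (1/625)/202395 = (1/625)*(1/202395) = 1/126496875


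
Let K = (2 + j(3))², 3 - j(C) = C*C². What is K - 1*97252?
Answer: -96768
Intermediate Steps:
j(C) = 3 - C³ (j(C) = 3 - C*C² = 3 - C³)
K = 484 (K = (2 + (3 - 1*3³))² = (2 + (3 - 1*27))² = (2 + (3 - 27))² = (2 - 24)² = (-22)² = 484)
K - 1*97252 = 484 - 1*97252 = 484 - 97252 = -96768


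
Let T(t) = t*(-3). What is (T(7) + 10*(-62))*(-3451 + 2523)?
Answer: 594848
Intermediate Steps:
T(t) = -3*t
(T(7) + 10*(-62))*(-3451 + 2523) = (-3*7 + 10*(-62))*(-3451 + 2523) = (-21 - 620)*(-928) = -641*(-928) = 594848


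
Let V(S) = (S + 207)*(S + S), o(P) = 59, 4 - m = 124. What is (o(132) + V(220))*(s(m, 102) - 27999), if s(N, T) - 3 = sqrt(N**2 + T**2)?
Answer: -5261540244 + 1127634*sqrt(689) ≈ -5.2319e+9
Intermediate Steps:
m = -120 (m = 4 - 1*124 = 4 - 124 = -120)
V(S) = 2*S*(207 + S) (V(S) = (207 + S)*(2*S) = 2*S*(207 + S))
s(N, T) = 3 + sqrt(N**2 + T**2)
(o(132) + V(220))*(s(m, 102) - 27999) = (59 + 2*220*(207 + 220))*((3 + sqrt((-120)**2 + 102**2)) - 27999) = (59 + 2*220*427)*((3 + sqrt(14400 + 10404)) - 27999) = (59 + 187880)*((3 + sqrt(24804)) - 27999) = 187939*((3 + 6*sqrt(689)) - 27999) = 187939*(-27996 + 6*sqrt(689)) = -5261540244 + 1127634*sqrt(689)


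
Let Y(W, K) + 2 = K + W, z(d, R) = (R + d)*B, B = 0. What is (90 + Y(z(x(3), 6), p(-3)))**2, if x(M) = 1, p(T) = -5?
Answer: 6889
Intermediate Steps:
z(d, R) = 0 (z(d, R) = (R + d)*0 = 0)
Y(W, K) = -2 + K + W (Y(W, K) = -2 + (K + W) = -2 + K + W)
(90 + Y(z(x(3), 6), p(-3)))**2 = (90 + (-2 - 5 + 0))**2 = (90 - 7)**2 = 83**2 = 6889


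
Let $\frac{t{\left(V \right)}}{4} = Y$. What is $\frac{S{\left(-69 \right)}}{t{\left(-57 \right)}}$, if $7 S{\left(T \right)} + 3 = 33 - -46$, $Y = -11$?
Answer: $- \frac{19}{77} \approx -0.24675$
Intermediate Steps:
$S{\left(T \right)} = \frac{76}{7}$ ($S{\left(T \right)} = - \frac{3}{7} + \frac{33 - -46}{7} = - \frac{3}{7} + \frac{33 + 46}{7} = - \frac{3}{7} + \frac{1}{7} \cdot 79 = - \frac{3}{7} + \frac{79}{7} = \frac{76}{7}$)
$t{\left(V \right)} = -44$ ($t{\left(V \right)} = 4 \left(-11\right) = -44$)
$\frac{S{\left(-69 \right)}}{t{\left(-57 \right)}} = \frac{76}{7 \left(-44\right)} = \frac{76}{7} \left(- \frac{1}{44}\right) = - \frac{19}{77}$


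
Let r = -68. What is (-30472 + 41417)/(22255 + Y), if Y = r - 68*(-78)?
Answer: 10945/27491 ≈ 0.39813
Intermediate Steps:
Y = 5236 (Y = -68 - 68*(-78) = -68 + 5304 = 5236)
(-30472 + 41417)/(22255 + Y) = (-30472 + 41417)/(22255 + 5236) = 10945/27491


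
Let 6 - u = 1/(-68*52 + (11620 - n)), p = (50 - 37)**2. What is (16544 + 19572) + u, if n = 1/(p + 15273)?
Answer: 4509222198052/124833127 ≈ 36122.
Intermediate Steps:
p = 169 (p = 13**2 = 169)
n = 1/15442 (n = 1/(169 + 15273) = 1/15442 ≈ 6.4758e-5)
u = 748983320/124833127 (u = 6 - 1/(-68*52 + (11620 - 1*1/15442)) = 6 - 1/(-3536 + (11620 - 1/15442)) = 6 - 1/(-3536 + 179436039/15442) = 6 - 1/124833127/15442 = 6 - 1*15442/124833127 = 6 - 15442/124833127 = 748983320/124833127 ≈ 5.9999)
(16544 + 19572) + u = (16544 + 19572) + 748983320/124833127 = 36116 + 748983320/124833127 = 4509222198052/124833127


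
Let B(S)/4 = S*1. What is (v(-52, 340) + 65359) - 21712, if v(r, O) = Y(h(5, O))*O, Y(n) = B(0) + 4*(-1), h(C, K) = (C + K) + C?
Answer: 42287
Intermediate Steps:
B(S) = 4*S (B(S) = 4*(S*1) = 4*S)
h(C, K) = K + 2*C
Y(n) = -4 (Y(n) = 4*0 + 4*(-1) = 0 - 4 = -4)
v(r, O) = -4*O
(v(-52, 340) + 65359) - 21712 = (-4*340 + 65359) - 21712 = (-1360 + 65359) - 21712 = 63999 - 21712 = 42287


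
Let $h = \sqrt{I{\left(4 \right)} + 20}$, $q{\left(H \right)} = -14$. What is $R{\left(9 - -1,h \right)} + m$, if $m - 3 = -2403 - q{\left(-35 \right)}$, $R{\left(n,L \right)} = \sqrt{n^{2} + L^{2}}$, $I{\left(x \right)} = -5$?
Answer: $-2386 + \sqrt{115} \approx -2375.3$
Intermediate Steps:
$h = \sqrt{15}$ ($h = \sqrt{-5 + 20} = \sqrt{15} \approx 3.873$)
$R{\left(n,L \right)} = \sqrt{L^{2} + n^{2}}$
$m = -2386$ ($m = 3 - 2389 = -2386$)
$R{\left(9 - -1,h \right)} + m = \sqrt{\left(\sqrt{15}\right)^{2} + \left(9 - -1\right)^{2}} - 2386 = \sqrt{15 + \left(9 + 1\right)^{2}} - 2386 = \sqrt{15 + 10^{2}} - 2386 = \sqrt{15 + 100} - 2386 = \sqrt{115} - 2386 = -2386 + \sqrt{115}$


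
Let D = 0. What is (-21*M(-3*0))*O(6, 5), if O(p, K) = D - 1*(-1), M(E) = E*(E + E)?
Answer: 0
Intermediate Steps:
M(E) = 2*E² (M(E) = E*(2*E) = 2*E²)
O(p, K) = 1 (O(p, K) = 0 - 1*(-1) = 0 + 1 = 1)
(-21*M(-3*0))*O(6, 5) = -42*(-3*0)²*1 = -42*0²*1 = -42*0*1 = -21*0*1 = 0*1 = 0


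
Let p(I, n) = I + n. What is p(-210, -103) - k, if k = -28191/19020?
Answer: -1975023/6340 ≈ -311.52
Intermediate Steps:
k = -9397/6340 (k = -28191*1/19020 = -9397/6340 ≈ -1.4822)
p(-210, -103) - k = (-210 - 103) - 1*(-9397/6340) = -313 + 9397/6340 = -1975023/6340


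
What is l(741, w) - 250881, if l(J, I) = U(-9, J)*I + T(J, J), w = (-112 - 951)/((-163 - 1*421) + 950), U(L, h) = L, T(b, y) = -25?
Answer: -30607343/122 ≈ -2.5088e+5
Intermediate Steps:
w = -1063/366 (w = -1063/((-163 - 421) + 950) = -1063/(-584 + 950) = -1063/366 ≈ -2.9044)
l(J, I) = -25 - 9*I (l(J, I) = -9*I - 25 = -25 - 9*I)
l(741, w) - 250881 = (-25 - 9*(-1063/366)) - 250881 = (-25 + 3189/122) - 250881 = 139/122 - 250881 = -30607343/122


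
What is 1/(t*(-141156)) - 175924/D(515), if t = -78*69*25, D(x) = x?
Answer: -6487851595679/18992539800 ≈ -341.60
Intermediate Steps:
t = -134550 (t = -5382*25 = -134550)
1/(t*(-141156)) - 175924/D(515) = 1/(-134550*(-141156)) - 175924/515 = -1/134550*(-1/141156) - 175924*1/515 = 1/18992539800 - 1708/5 = -6487851595679/18992539800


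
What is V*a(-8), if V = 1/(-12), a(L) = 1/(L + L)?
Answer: 1/192 ≈ 0.0052083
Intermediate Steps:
a(L) = 1/(2*L)
V = -1/12 ≈ -0.083333
V*a(-8) = -1/(24*(-8)) = -(-1)/(24*8) = -1/12*(-1/16) = 1/192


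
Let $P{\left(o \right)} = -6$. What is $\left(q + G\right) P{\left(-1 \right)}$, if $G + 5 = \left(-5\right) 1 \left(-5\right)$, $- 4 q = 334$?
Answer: $381$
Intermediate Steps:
$q = - \frac{167}{2}$ ($q = \left(- \frac{1}{4}\right) 334 = - \frac{167}{2} \approx -83.5$)
$G = 20$ ($G = -5 + \left(-5\right) 1 \left(-5\right) = -5 - -25 = -5 + 25 = 20$)
$\left(q + G\right) P{\left(-1 \right)} = \left(- \frac{167}{2} + 20\right) \left(-6\right) = \left(- \frac{127}{2}\right) \left(-6\right) = 381$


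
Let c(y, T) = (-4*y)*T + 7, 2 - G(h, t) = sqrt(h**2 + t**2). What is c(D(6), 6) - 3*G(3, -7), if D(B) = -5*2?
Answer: 241 + 3*sqrt(58) ≈ 263.85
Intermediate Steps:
D(B) = -10
G(h, t) = 2 - sqrt(h**2 + t**2)
c(y, T) = 7 - 4*T*y (c(y, T) = -4*T*y + 7 = 7 - 4*T*y)
c(D(6), 6) - 3*G(3, -7) = (7 - 4*6*(-10)) - 3*(2 - sqrt(3**2 + (-7)**2)) = (7 + 240) - 3*(2 - sqrt(9 + 49)) = 247 - 3*(2 - sqrt(58)) = 247 + (-6 + 3*sqrt(58)) = 241 + 3*sqrt(58)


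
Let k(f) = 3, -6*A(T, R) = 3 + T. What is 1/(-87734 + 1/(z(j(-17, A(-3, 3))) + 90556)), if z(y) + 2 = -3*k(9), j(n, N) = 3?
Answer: -90545/7943875029 ≈ -1.1398e-5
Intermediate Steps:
A(T, R) = -1/2 - T/6 (A(T, R) = -(3 + T)/6 = -1/2 - T/6)
z(y) = -11 (z(y) = -2 - 3*3 = -2 - 9 = -11)
1/(-87734 + 1/(z(j(-17, A(-3, 3))) + 90556)) = 1/(-87734 + 1/(-11 + 90556)) = 1/(-87734 + 1/90545) = 1/(-7943875029/90545) = -90545/7943875029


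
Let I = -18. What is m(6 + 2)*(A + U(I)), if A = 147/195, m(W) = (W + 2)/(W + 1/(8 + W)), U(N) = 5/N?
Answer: 8912/15093 ≈ 0.59047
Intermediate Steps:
m(W) = (2 + W)/(W + 1/(8 + W))
A = 49/65 (A = 147*(1/195) = 49/65 ≈ 0.75385)
m(6 + 2)*(A + U(I)) = ((16 + (6 + 2)² + 10*(6 + 2))/(1 + (6 + 2)² + 8*(6 + 2)))*(49/65 + 5/(-18)) = ((16 + 8² + 10*8)/(1 + 8² + 8*8))*(49/65 + 5*(-1/18)) = ((16 + 64 + 80)/(1 + 64 + 64))*(49/65 - 5/18) = (160/129)*(557/1170) = 8912/15093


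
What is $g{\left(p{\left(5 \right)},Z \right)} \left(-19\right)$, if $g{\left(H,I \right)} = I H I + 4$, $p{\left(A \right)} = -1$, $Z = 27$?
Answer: $13775$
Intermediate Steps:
$g{\left(H,I \right)} = 4 + H I^{2}$ ($g{\left(H,I \right)} = H I I + 4 = H I^{2} + 4 = 4 + H I^{2}$)
$g{\left(p{\left(5 \right)},Z \right)} \left(-19\right) = \left(4 - 27^{2}\right) \left(-19\right) = \left(4 - 729\right) \left(-19\right) = \left(-725\right) \left(-19\right) = 13775$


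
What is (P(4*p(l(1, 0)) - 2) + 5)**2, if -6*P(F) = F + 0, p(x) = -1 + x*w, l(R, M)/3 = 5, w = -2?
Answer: 676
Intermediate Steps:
l(R, M) = 15 (l(R, M) = 3*5 = 15)
p(x) = -1 - 2*x (p(x) = -1 + x*(-2) = -1 - 2*x)
P(F) = -F/6 (P(F) = -(F + 0)/6 = -F/6)
(P(4*p(l(1, 0)) - 2) + 5)**2 = (-(4*(-1 - 2*15) - 2)/6 + 5)**2 = (-(4*(-1 - 30) - 2)/6 + 5)**2 = (-(4*(-31) - 2)/6 + 5)**2 = (-(-124 - 2)/6 + 5)**2 = (-1/6*(-126) + 5)**2 = (21 + 5)**2 = 26**2 = 676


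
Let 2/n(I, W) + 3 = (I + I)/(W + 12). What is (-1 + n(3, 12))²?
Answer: 361/121 ≈ 2.9835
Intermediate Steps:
n(I, W) = 2/(-3 + 2*I/(12 + W)) (n(I, W) = 2/(-3 + (I + I)/(W + 12)) = 2/(-3 + (2*I)/(12 + W)) = 2/(-3 + 2*I/(12 + W)))
(-1 + n(3, 12))² = (-1 + 2*(12 + 12)/(-36 - 3*12 + 2*3))² = (-1 + 2*24/(-36 - 36 + 6))² = (-1 + 2*24/(-66))² = (-1 + 2*(-1/66)*24)² = (-1 - 8/11)² = (-19/11)² = 361/121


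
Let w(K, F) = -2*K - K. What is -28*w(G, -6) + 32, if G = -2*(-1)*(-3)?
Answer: -472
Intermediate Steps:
G = -6 (G = 2*(-3) = -6)
w(K, F) = -3*K
-28*w(G, -6) + 32 = -(-84)*(-6) + 32 = -28*18 + 32 = -504 + 32 = -472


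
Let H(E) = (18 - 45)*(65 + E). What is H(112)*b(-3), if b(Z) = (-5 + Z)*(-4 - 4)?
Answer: -305856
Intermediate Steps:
b(Z) = 40 - 8*Z (b(Z) = (-5 + Z)*(-8) = 40 - 8*Z)
H(E) = -1755 - 27*E (H(E) = -27*(65 + E) = -1755 - 27*E)
H(112)*b(-3) = (-1755 - 27*112)*(40 - 8*(-3)) = (-1755 - 3024)*(40 + 24) = -4779*64 = -305856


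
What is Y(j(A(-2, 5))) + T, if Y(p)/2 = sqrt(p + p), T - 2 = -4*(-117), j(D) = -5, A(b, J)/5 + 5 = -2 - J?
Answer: 470 + 2*I*sqrt(10) ≈ 470.0 + 6.3246*I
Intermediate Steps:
A(b, J) = -35 - 5*J (A(b, J) = -25 + 5*(-2 - J) = -25 + (-10 - 5*J) = -35 - 5*J)
T = 470 (T = 2 - 4*(-117) = 2 + 468 = 470)
Y(p) = 2*sqrt(2)*sqrt(p) (Y(p) = 2*sqrt(p + p) = 2*sqrt(2*p) = 2*(sqrt(2)*sqrt(p)) = 2*sqrt(2)*sqrt(p))
Y(j(A(-2, 5))) + T = 2*sqrt(2)*sqrt(-5) + 470 = 2*sqrt(2)*(I*sqrt(5)) + 470 = 2*I*sqrt(10) + 470 = 470 + 2*I*sqrt(10)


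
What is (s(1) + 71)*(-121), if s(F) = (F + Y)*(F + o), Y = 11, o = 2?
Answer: -12947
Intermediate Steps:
s(F) = (2 + F)*(11 + F) (s(F) = (F + 11)*(F + 2) = (11 + F)*(2 + F) = (2 + F)*(11 + F))
(s(1) + 71)*(-121) = ((22 + 1**2 + 13*1) + 71)*(-121) = ((22 + 1 + 13) + 71)*(-121) = (36 + 71)*(-121) = 107*(-121) = -12947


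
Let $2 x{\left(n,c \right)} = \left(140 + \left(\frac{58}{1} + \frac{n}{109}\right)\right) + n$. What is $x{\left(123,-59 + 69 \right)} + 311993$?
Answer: $\frac{34024793}{109} \approx 3.1215 \cdot 10^{5}$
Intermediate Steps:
$x{\left(n,c \right)} = 99 + \frac{55 n}{109}$ ($x{\left(n,c \right)} = \frac{\left(140 + \left(\frac{58}{1} + \frac{n}{109}\right)\right) + n}{2} = \frac{\left(140 + \left(58 \cdot 1 + n \frac{1}{109}\right)\right) + n}{2} = \frac{\left(140 + \left(58 + \frac{n}{109}\right)\right) + n}{2} = \frac{\left(198 + \frac{n}{109}\right) + n}{2} = \frac{198 + \frac{110 n}{109}}{2} = 99 + \frac{55 n}{109}$)
$x{\left(123,-59 + 69 \right)} + 311993 = \left(99 + \frac{55}{109} \cdot 123\right) + 311993 = \left(99 + \frac{6765}{109}\right) + 311993 = \frac{17556}{109} + 311993 = \frac{34024793}{109}$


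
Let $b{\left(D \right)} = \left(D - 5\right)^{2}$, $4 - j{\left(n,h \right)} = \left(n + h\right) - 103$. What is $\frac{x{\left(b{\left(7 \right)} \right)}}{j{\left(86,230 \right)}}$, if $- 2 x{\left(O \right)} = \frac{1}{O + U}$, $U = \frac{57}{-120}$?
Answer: $\frac{20}{29469} \approx 0.00067868$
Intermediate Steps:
$U = - \frac{19}{40}$ ($U = 57 \left(- \frac{1}{120}\right) = - \frac{19}{40} \approx -0.475$)
$j{\left(n,h \right)} = 107 - h - n$ ($j{\left(n,h \right)} = 4 - \left(\left(n + h\right) - 103\right) = 4 - \left(\left(h + n\right) - 103\right) = 4 - \left(-103 + h + n\right) = 107 - h - n$)
$b{\left(D \right)} = \left(-5 + D\right)^{2}$
$x{\left(O \right)} = - \frac{1}{2 \left(- \frac{19}{40} + O\right)}$ ($x{\left(O \right)} = - \frac{1}{2 \left(O - \frac{19}{40}\right)} = - \frac{1}{2 \left(- \frac{19}{40} + O\right)}$)
$\frac{x{\left(b{\left(7 \right)} \right)}}{j{\left(86,230 \right)}} = \frac{\left(-20\right) \frac{1}{-19 + 40 \left(-5 + 7\right)^{2}}}{107 - 230 - 86} = \frac{\left(-20\right) \frac{1}{-19 + 40 \cdot 2^{2}}}{107 - 230 - 86} = \frac{\left(-20\right) \frac{1}{-19 + 40 \cdot 4}}{-209} = - \frac{20}{-19 + 160} \left(- \frac{1}{209}\right) = - \frac{20}{141} \left(- \frac{1}{209}\right) = \left(-20\right) \frac{1}{141} \left(- \frac{1}{209}\right) = \left(- \frac{20}{141}\right) \left(- \frac{1}{209}\right) = \frac{20}{29469}$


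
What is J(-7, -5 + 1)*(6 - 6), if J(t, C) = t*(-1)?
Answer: 0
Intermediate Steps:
J(t, C) = -t
J(-7, -5 + 1)*(6 - 6) = (-1*(-7))*(6 - 6) = 7*0 = 0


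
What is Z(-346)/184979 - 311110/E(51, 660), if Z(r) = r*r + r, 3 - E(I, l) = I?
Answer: 28777273225/4439496 ≈ 6482.1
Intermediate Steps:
E(I, l) = 3 - I
Z(r) = r + r² (Z(r) = r² + r = r + r²)
Z(-346)/184979 - 311110/E(51, 660) = -346*(1 - 346)/184979 - 311110/(3 - 1*51) = -346*(-345)*(1/184979) - 311110/(3 - 51) = 119370*(1/184979) - 311110/(-48) = 119370/184979 - 311110*(-1/48) = 119370/184979 + 155555/24 = 28777273225/4439496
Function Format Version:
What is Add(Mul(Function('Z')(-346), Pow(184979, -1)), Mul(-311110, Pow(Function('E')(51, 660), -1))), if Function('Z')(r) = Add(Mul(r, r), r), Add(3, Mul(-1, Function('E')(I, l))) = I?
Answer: Rational(28777273225, 4439496) ≈ 6482.1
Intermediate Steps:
Function('E')(I, l) = Add(3, Mul(-1, I))
Function('Z')(r) = Add(r, Pow(r, 2)) (Function('Z')(r) = Add(Pow(r, 2), r) = Add(r, Pow(r, 2)))
Add(Mul(Function('Z')(-346), Pow(184979, -1)), Mul(-311110, Pow(Function('E')(51, 660), -1))) = Add(Mul(Mul(-346, Add(1, -346)), Pow(184979, -1)), Mul(-311110, Pow(Add(3, Mul(-1, 51)), -1))) = Add(Mul(Mul(-346, -345), Rational(1, 184979)), Mul(-311110, Pow(Add(3, -51), -1))) = Add(Mul(119370, Rational(1, 184979)), Mul(-311110, Pow(-48, -1))) = Add(Rational(119370, 184979), Mul(-311110, Rational(-1, 48))) = Add(Rational(119370, 184979), Rational(155555, 24)) = Rational(28777273225, 4439496)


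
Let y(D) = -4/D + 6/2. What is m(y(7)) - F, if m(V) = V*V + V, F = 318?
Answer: -15174/49 ≈ -309.67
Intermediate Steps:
y(D) = 3 - 4/D (y(D) = -4/D + 6*(1/2) = -4/D + 3 = 3 - 4/D)
m(V) = V + V**2 (m(V) = V**2 + V = V + V**2)
m(y(7)) - F = (3 - 4/7)*(1 + (3 - 4/7)) - 1*318 = (3 - 4*1/7)*(1 + (3 - 4*1/7)) - 318 = (3 - 4/7)*(1 + (3 - 4/7)) - 318 = 17*(1 + 17/7)/7 - 318 = (17/7)*(24/7) - 318 = 408/49 - 318 = -15174/49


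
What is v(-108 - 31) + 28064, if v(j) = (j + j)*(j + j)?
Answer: 105348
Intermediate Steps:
v(j) = 4*j² (v(j) = (2*j)*(2*j) = 4*j²)
v(-108 - 31) + 28064 = 4*(-108 - 31)² + 28064 = 4*(-139)² + 28064 = 4*19321 + 28064 = 77284 + 28064 = 105348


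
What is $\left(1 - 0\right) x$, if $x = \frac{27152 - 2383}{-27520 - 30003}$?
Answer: $- \frac{24769}{57523} \approx -0.43059$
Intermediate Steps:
$x = - \frac{24769}{57523}$ ($x = \frac{24769}{-27520 - 30003} = \frac{24769}{-57523} = 24769 \left(- \frac{1}{57523}\right) = - \frac{24769}{57523} \approx -0.43059$)
$\left(1 - 0\right) x = \left(1 - 0\right) \left(- \frac{24769}{57523}\right) = \left(1 + 0\right) \left(- \frac{24769}{57523}\right) = 1 \left(- \frac{24769}{57523}\right) = - \frac{24769}{57523}$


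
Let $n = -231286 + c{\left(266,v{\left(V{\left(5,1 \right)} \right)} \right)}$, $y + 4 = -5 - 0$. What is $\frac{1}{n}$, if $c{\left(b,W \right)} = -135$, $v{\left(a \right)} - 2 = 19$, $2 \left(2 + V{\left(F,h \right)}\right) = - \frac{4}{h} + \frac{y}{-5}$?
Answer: $- \frac{1}{231421} \approx -4.3211 \cdot 10^{-6}$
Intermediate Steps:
$y = -9$ ($y = -4 - 5 = -9$)
$V{\left(F,h \right)} = - \frac{11}{10} - \frac{2}{h}$ ($V{\left(F,h \right)} = -2 + \frac{- \frac{4}{h} - \frac{9}{-5}}{2} = -2 + \frac{- \frac{4}{h} - - \frac{9}{5}}{2} = -2 + \frac{- \frac{4}{h} + \frac{9}{5}}{2} = -2 + \frac{\frac{9}{5} - \frac{4}{h}}{2} = -2 + \left(\frac{9}{10} - \frac{2}{h}\right) = - \frac{11}{10} - \frac{2}{h}$)
$v{\left(a \right)} = 21$ ($v{\left(a \right)} = 2 + 19 = 21$)
$n = -231421$ ($n = -231286 - 135 = -231421$)
$\frac{1}{n} = \frac{1}{-231421} = - \frac{1}{231421}$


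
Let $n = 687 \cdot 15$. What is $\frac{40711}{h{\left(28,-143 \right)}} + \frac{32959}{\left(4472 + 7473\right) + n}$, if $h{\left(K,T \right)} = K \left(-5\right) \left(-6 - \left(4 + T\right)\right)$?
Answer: $- \frac{29212317}{41429500} \approx -0.70511$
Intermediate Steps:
$n = 10305$
$h{\left(K,T \right)} = - 5 K \left(-10 - T\right)$
$\frac{40711}{h{\left(28,-143 \right)}} + \frac{32959}{\left(4472 + 7473\right) + n} = \frac{40711}{5 \cdot 28 \left(10 - 143\right)} + \frac{32959}{\left(4472 + 7473\right) + 10305} = \frac{40711}{5 \cdot 28 \left(-133\right)} + \frac{32959}{11945 + 10305} = \frac{40711}{-18620} + \frac{32959}{22250} = 40711 \left(- \frac{1}{18620}\right) + 32959 \cdot \frac{1}{22250} = - \frac{40711}{18620} + \frac{32959}{22250} = - \frac{29212317}{41429500}$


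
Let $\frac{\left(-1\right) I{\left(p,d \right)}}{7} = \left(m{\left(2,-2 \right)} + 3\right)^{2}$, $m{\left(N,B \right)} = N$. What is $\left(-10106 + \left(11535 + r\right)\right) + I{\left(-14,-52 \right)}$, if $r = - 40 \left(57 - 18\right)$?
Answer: $-306$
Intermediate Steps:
$r = -1560$ ($r = \left(-40\right) 39 = -1560$)
$I{\left(p,d \right)} = -175$ ($I{\left(p,d \right)} = - 7 \left(2 + 3\right)^{2} = - 7 \cdot 5^{2} = \left(-7\right) 25 = -175$)
$\left(-10106 + \left(11535 + r\right)\right) + I{\left(-14,-52 \right)} = \left(-10106 + \left(11535 - 1560\right)\right) - 175 = \left(-10106 + 9975\right) - 175 = -131 - 175 = -306$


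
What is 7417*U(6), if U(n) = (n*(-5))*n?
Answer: -1335060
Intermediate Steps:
U(n) = -5*n² (U(n) = (-5*n)*n = -5*n²)
7417*U(6) = 7417*(-5*6²) = 7417*(-5*36) = 7417*(-180) = -1335060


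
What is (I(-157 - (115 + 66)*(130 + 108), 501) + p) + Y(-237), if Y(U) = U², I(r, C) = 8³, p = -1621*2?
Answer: 53439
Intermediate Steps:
p = -3242
I(r, C) = 512
(I(-157 - (115 + 66)*(130 + 108), 501) + p) + Y(-237) = (512 - 3242) + (-237)² = -2730 + 56169 = 53439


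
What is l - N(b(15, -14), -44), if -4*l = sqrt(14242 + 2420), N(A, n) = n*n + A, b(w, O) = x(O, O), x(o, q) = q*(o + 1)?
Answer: -2118 - sqrt(16662)/4 ≈ -2150.3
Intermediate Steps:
x(o, q) = q*(1 + o)
b(w, O) = O*(1 + O)
N(A, n) = A + n**2 (N(A, n) = n**2 + A = A + n**2)
l = -sqrt(16662)/4 (l = -sqrt(14242 + 2420)/4 = -sqrt(16662)/4 ≈ -32.270)
l - N(b(15, -14), -44) = -sqrt(16662)/4 - (-14*(1 - 14) + (-44)**2) = -sqrt(16662)/4 - (-14*(-13) + 1936) = -sqrt(16662)/4 - (182 + 1936) = -sqrt(16662)/4 - 1*2118 = -sqrt(16662)/4 - 2118 = -2118 - sqrt(16662)/4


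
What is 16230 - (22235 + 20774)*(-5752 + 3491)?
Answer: 97259579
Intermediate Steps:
16230 - (22235 + 20774)*(-5752 + 3491) = 16230 - 43009*(-2261) = 16230 - 1*(-97243349) = 16230 + 97243349 = 97259579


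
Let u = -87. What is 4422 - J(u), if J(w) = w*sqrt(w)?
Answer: 4422 + 87*I*sqrt(87) ≈ 4422.0 + 811.48*I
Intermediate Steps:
J(w) = w**(3/2)
4422 - J(u) = 4422 - (-87)**(3/2) = 4422 - (-87)*I*sqrt(87) = 4422 + 87*I*sqrt(87)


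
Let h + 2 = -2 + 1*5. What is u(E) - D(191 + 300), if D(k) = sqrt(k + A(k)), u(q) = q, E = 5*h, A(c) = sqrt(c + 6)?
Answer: 5 - sqrt(491 + sqrt(497)) ≈ -17.656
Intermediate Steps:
A(c) = sqrt(6 + c)
h = 1 (h = -2 + (-2 + 1*5) = -2 + (-2 + 5) = -2 + 3 = 1)
E = 5 (E = 5*1 = 5)
D(k) = sqrt(k + sqrt(6 + k))
u(E) - D(191 + 300) = 5 - sqrt((191 + 300) + sqrt(6 + (191 + 300))) = 5 - sqrt(491 + sqrt(6 + 491)) = 5 - sqrt(491 + sqrt(497))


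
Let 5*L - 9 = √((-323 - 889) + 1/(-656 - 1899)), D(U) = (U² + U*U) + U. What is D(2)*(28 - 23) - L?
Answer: 241/5 - I*√7911968855/12775 ≈ 48.2 - 6.9628*I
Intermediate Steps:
D(U) = U + 2*U² (D(U) = (U² + U²) + U = 2*U² + U = U + 2*U²)
L = 9/5 + I*√7911968855/12775 (L = 9/5 + √((-323 - 889) + 1/(-656 - 1899))/5 = 9/5 + √(-1212 + 1/(-2555))/5 = 9/5 + √(-1212 - 1/2555)/5 = 9/5 + √(-3096661/2555)/5 = 9/5 + (I*√7911968855/2555)/5 = 9/5 + I*√7911968855/12775 ≈ 1.8 + 6.9628*I)
D(2)*(28 - 23) - L = (2*(1 + 2*2))*(28 - 23) - (9/5 + I*√7911968855/12775) = (2*(1 + 4))*5 + (-9/5 - I*√7911968855/12775) = (2*5)*5 + (-9/5 - I*√7911968855/12775) = 10*5 + (-9/5 - I*√7911968855/12775) = 50 + (-9/5 - I*√7911968855/12775) = 241/5 - I*√7911968855/12775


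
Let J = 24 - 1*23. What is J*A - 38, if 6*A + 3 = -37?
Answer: -134/3 ≈ -44.667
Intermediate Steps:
A = -20/3 (A = -½ + (⅙)*(-37) = -½ - 37/6 = -20/3 ≈ -6.6667)
J = 1 (J = 24 - 23 = 1)
J*A - 38 = 1*(-20/3) - 38 = -20/3 - 38 = -134/3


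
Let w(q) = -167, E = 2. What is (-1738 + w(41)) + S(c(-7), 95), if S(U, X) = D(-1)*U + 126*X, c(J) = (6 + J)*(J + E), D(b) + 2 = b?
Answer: 10050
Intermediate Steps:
D(b) = -2 + b
c(J) = (2 + J)*(6 + J) (c(J) = (6 + J)*(J + 2) = (6 + J)*(2 + J) = (2 + J)*(6 + J))
S(U, X) = -3*U + 126*X (S(U, X) = (-2 - 1)*U + 126*X = -3*U + 126*X)
(-1738 + w(41)) + S(c(-7), 95) = (-1738 - 167) + (-3*(12 + (-7)**2 + 8*(-7)) + 126*95) = -1905 + (-3*(12 + 49 - 56) + 11970) = -1905 + (-3*5 + 11970) = -1905 + (-15 + 11970) = -1905 + 11955 = 10050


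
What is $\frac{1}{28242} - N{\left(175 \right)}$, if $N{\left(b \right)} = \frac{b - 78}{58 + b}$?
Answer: $- \frac{2739241}{6580386} \approx -0.41627$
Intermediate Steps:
$N{\left(b \right)} = \frac{-78 + b}{58 + b}$
$\frac{1}{28242} - N{\left(175 \right)} = \frac{1}{28242} - \frac{-78 + 175}{58 + 175} = \frac{1}{28242} - \frac{1}{233} \cdot 97 = \frac{1}{28242} - \frac{97}{233} = - \frac{2739241}{6580386}$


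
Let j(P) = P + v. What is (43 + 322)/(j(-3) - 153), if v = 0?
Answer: -365/156 ≈ -2.3397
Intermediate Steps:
j(P) = P (j(P) = P + 0 = P)
(43 + 322)/(j(-3) - 153) = (43 + 322)/(-3 - 153) = 365/(-156) = 365*(-1/156) = -365/156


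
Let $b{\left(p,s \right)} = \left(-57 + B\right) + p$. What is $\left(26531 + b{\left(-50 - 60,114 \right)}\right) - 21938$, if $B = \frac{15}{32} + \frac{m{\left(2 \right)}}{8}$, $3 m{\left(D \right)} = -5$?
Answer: $\frac{424921}{96} \approx 4426.3$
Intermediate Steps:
$m{\left(D \right)} = - \frac{5}{3}$ ($m{\left(D \right)} = \frac{1}{3} \left(-5\right) = - \frac{5}{3}$)
$B = \frac{25}{96}$ ($B = \frac{15}{32} - \frac{5}{3 \cdot 8} = 15 \cdot \frac{1}{32} - \frac{5}{24} = \frac{15}{32} - \frac{5}{24} = \frac{25}{96} \approx 0.26042$)
$b{\left(p,s \right)} = - \frac{5447}{96} + p$ ($b{\left(p,s \right)} = \left(-57 + \frac{25}{96}\right) + p = - \frac{5447}{96} + p$)
$\left(26531 + b{\left(-50 - 60,114 \right)}\right) - 21938 = \left(26531 - \frac{16007}{96}\right) - 21938 = \frac{2530969}{96} - 21938 = \frac{424921}{96}$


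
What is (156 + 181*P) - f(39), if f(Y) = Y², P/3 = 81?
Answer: 42618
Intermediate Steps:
P = 243 (P = 3*81 = 243)
(156 + 181*P) - f(39) = (156 + 181*243) - 1*39² = (156 + 43983) - 1*1521 = 44139 - 1521 = 42618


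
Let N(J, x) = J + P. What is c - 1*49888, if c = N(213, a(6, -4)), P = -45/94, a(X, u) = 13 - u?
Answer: -4669495/94 ≈ -49676.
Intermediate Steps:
P = -45/94 (P = -45*1/94 = -45/94 ≈ -0.47872)
N(J, x) = -45/94 + J (N(J, x) = J - 45/94 = -45/94 + J)
c = 19977/94 (c = -45/94 + 213 = 19977/94 ≈ 212.52)
c - 1*49888 = 19977/94 - 1*49888 = 19977/94 - 49888 = -4669495/94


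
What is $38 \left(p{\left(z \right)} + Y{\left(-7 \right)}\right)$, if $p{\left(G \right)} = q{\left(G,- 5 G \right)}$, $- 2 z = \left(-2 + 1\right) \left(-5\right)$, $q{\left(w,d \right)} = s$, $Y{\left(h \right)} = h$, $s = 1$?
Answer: $-228$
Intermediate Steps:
$q{\left(w,d \right)} = 1$
$z = - \frac{5}{2}$ ($z = - \frac{\left(-2 + 1\right) \left(-5\right)}{2} = - \frac{\left(-1\right) \left(-5\right)}{2} = \left(- \frac{1}{2}\right) 5 = - \frac{5}{2} \approx -2.5$)
$p{\left(G \right)} = 1$
$38 \left(p{\left(z \right)} + Y{\left(-7 \right)}\right) = 38 \left(1 - 7\right) = 38 \left(-6\right) = -228$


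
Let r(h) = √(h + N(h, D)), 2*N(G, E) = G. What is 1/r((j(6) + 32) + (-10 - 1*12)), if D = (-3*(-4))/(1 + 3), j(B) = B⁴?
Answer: √1959/1959 ≈ 0.022593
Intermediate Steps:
D = 3 (D = 12/4 = 12*(¼) = 3)
N(G, E) = G/2
r(h) = √6*√h/2 (r(h) = √(h + h/2) = √(3*h/2) = √6*√h/2)
1/r((j(6) + 32) + (-10 - 1*12)) = 1/(√6*√((6⁴ + 32) + (-10 - 1*12))/2) = 1/(√6*√((1296 + 32) + (-10 - 12))/2) = 1/(√6*√(1328 - 22)/2) = 1/(√6*√1306/2) = 1/(√1959) = √1959/1959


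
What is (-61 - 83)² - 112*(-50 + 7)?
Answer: 25552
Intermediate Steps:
(-61 - 83)² - 112*(-50 + 7) = (-144)² - 112*(-43) = 20736 + 4816 = 25552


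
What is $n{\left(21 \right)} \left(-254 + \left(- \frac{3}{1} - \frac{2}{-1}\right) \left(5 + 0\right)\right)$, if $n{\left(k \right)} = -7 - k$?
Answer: $7252$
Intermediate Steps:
$n{\left(21 \right)} \left(-254 + \left(- \frac{3}{1} - \frac{2}{-1}\right) \left(5 + 0\right)\right) = \left(-7 - 21\right) \left(-254 + \left(- \frac{3}{1} - \frac{2}{-1}\right) \left(5 + 0\right)\right) = \left(-7 - 21\right) \left(-254 + \left(\left(-3\right) 1 - -2\right) 5\right) = - 28 \left(-254 + \left(-3 + 2\right) 5\right) = - 28 \left(-254 - 5\right) = \left(-28\right) \left(-259\right) = 7252$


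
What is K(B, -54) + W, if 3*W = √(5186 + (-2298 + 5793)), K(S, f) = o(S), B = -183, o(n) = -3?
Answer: -3 + √8681/3 ≈ 28.057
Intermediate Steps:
K(S, f) = -3
W = √8681/3 (W = √(5186 + (-2298 + 5793))/3 = √(5186 + 3495)/3 = √8681/3 ≈ 31.057)
K(B, -54) + W = -3 + √8681/3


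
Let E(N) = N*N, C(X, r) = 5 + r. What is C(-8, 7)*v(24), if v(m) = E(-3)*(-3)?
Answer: -324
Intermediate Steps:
E(N) = N**2
v(m) = -27 (v(m) = (-3)**2*(-3) = 9*(-3) = -27)
C(-8, 7)*v(24) = (5 + 7)*(-27) = 12*(-27) = -324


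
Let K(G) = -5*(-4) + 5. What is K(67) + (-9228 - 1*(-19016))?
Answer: 9813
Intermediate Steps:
K(G) = 25 (K(G) = 20 + 5 = 25)
K(67) + (-9228 - 1*(-19016)) = 25 + (-9228 - 1*(-19016)) = 25 + (-9228 + 19016) = 25 + 9788 = 9813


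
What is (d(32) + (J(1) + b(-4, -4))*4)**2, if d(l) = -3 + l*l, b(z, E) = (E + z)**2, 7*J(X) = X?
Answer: 79977249/49 ≈ 1.6322e+6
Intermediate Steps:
J(X) = X/7
d(l) = -3 + l**2
(d(32) + (J(1) + b(-4, -4))*4)**2 = ((-3 + 32**2) + ((1/7)*1 + (-4 - 4)**2)*4)**2 = ((-3 + 1024) + (1/7 + (-8)**2)*4)**2 = (1021 + (1/7 + 64)*4)**2 = (1021 + (449/7)*4)**2 = (1021 + 1796/7)**2 = (8943/7)**2 = 79977249/49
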